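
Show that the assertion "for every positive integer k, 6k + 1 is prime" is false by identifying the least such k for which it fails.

Check each positive integer k in order until 6k + 1 is not prime.
k = 1: 6k + 1 = 7, prime.
k = 2: 6k + 1 = 13, prime.
k = 3: 6k + 1 = 19, prime.
k = 4: 6k + 1 = 25 = 5 × 5, composite.
Thus k = 4 disproves the claim, and no smaller k works.

k = 4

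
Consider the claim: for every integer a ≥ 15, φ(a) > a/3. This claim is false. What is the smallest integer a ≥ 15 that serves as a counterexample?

We need the least integer a ≥ 15 for which the claim fails.
For a = 15, 16, 17 the conclusion holds.
a = 18: φ(18) = 6 and 18/3 = 6, so φ(18) ≤ 18/3.
So a = 18 is the smallest counterexample.

a = 18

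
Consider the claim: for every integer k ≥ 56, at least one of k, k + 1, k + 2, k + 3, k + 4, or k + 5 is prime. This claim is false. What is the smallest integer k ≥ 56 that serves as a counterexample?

The first 34 eligible values, up to k = 89, all satisfy the conclusion.
k = 90: 90 = 2 × 45; 91 = 7 × 13; 92 = 2 × 46; 93 = 3 × 31; 94 = 2 × 47; 95 = 5 × 19 — all composite.
Hence k = 90 is a counterexample.

k = 90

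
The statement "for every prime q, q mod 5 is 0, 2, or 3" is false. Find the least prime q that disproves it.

We need the least prime q for which the claim fails.
The first 4 eligible values, up to q = 7, all satisfy the conclusion.
q = 11: 11 mod 5 = 1 — not in {0, 2, 3}.

q = 11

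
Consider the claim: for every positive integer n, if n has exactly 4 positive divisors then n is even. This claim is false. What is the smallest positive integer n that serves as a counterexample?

n = 15

For n = 6, 8, 10, 14 the conclusion holds.
n = 15: divisors of 15: 1, 3, 5, 15; 15 is odd.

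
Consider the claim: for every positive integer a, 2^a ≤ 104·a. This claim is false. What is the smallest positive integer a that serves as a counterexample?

a = 11

The first 10 eligible values, up to a = 10, all satisfy the conclusion.
a = 11: 2^a = 2048 and 104·a = 1144, so 2048 > 1144.
So a = 11 is the smallest counterexample.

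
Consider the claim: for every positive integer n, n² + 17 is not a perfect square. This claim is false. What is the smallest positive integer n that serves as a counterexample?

n = 8

Check each positive integer n in order until n² + 17 is a perfect square.
n = 1: 1² + 17 = 18, not a perfect square.
n = 2: 2² + 17 = 21, not a perfect square.
n = 3: 3² + 17 = 26, not a perfect square.
n = 4: 4² + 17 = 33, not a perfect square.
n = 5: 5² + 17 = 42, not a perfect square.
n = 6: 6² + 17 = 53, not a perfect square.
n = 7: 7² + 17 = 66, not a perfect square.
n = 8: 8² + 17 = 81 = 9², a perfect square.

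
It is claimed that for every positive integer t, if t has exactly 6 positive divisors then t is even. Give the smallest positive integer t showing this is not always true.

Check each positive integer t in order until t has exactly 6 positive divisors but t is odd.
t = 12: divisors of 12: 1, 2, 3, 4, 6, 12; 12 is even.
t = 18: divisors of 18: 1, 2, 3, 6, 9, 18; 18 is even.
t = 20: divisors of 20: 1, 2, 4, 5, 10, 20; 20 is even.
t = 28: divisors of 28: 1, 2, 4, 7, 14, 28; 28 is even.
t = 32: divisors of 32: 1, 2, 4, 8, 16, 32; 32 is even.
t = 44: divisors of 44: 1, 2, 4, 11, 22, 44; 44 is even.
t = 45: divisors of 45: 1, 3, 5, 9, 15, 45; 45 is odd.
So t = 45 is the smallest counterexample.

t = 45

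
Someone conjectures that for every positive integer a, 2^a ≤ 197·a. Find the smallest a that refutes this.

Check each positive integer a in order until 2^a > 197·a.
For a = 1, 2, 3, 4, …, 9, 10, 11 the conclusion holds.
a = 12: 2^a = 4096 and 197·a = 2364, so 4096 > 2364.

a = 12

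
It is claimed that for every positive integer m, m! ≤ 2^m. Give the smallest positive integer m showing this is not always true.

We need the least positive integer m for which m! > 2^m.
m = 1: m! = 1 and 2^m = 2, so 1 ≤ 2.
m = 2: m! = 2 and 2^m = 4, so 2 ≤ 4.
m = 3: m! = 6 and 2^m = 8, so 6 ≤ 8.
m = 4: m! = 24 and 2^m = 16, so 24 > 16.
Hence m = 4 is a counterexample.

m = 4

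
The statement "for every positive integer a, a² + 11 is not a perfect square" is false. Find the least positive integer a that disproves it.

A counterexample is any positive integer a such that a² + 11 is a perfect square; we check each in order.
The first 4 eligible values, up to a = 4, all satisfy the conclusion.
a = 5: 5² + 11 = 36 = 6², a perfect square.
Hence a = 5 is a counterexample.

a = 5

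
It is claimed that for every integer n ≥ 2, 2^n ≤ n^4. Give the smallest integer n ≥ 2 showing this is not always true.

Check each integer n ≥ 2 in order until 2^n > n^4.
The first 15 eligible values, up to n = 16, all satisfy the conclusion.
n = 17: 2^n = 131072 and n^4 = 83521, so 131072 > 83521.
Thus n = 17 disproves the claim, and no smaller n works.

n = 17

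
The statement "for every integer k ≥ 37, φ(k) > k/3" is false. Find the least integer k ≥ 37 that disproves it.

k = 42

For k = 37, 38, 39, 40, 41 the conclusion holds.
k = 42: φ(42) = 12 and 42/3 = 14, so φ(42) ≤ 42/3.
So k = 42 is the smallest counterexample.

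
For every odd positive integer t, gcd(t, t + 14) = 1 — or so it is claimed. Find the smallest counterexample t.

t = 7

We need the least odd positive integer t for which gcd(t, t + 14) > 1.
For t = 1, 3, 5 the conclusion holds.
t = 7: gcd(7, 21) = 7.
Thus t = 7 disproves the claim, and no smaller t works.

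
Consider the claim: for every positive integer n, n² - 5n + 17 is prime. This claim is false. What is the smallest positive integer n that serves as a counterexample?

n = 13

A counterexample is any positive integer n such that n² - 5n + 17 is not prime; we check each in order.
The first 12 eligible values, up to n = 12, all satisfy the conclusion.
n = 13: n² - 5n + 17 = 121 = 11 × 11, composite.
Thus n = 13 disproves the claim, and no smaller n works.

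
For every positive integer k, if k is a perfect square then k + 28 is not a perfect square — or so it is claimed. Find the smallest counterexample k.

k = 36

We need the least positive integer k for which k is a perfect square but k + 28 is a perfect square.
k = 1: 1 + 28 = 29, not a perfect square.
k = 4: 4 + 28 = 32, not a perfect square.
k = 9: 9 + 28 = 37, not a perfect square.
k = 16: 16 + 28 = 44, not a perfect square.
k = 25: 25 + 28 = 53, not a perfect square.
k = 36: 36 = 6² and 36 + 28 = 64 = 8².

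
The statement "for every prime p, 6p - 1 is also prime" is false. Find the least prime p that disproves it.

We need the least prime p for which 6p - 1 is not prime.
The first 4 eligible values, up to p = 7, all satisfy the conclusion.
p = 11: 6p - 1 = 65 = 5 × 13, not prime.
Hence p = 11 is a counterexample.

p = 11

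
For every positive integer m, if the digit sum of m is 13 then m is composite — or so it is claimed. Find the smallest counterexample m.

m = 67

A counterexample is any positive integer m such that the digit sum of m is 13 but m is prime; we check each in order.
m = 49: digit sum 13; 49 is composite.
m = 58: digit sum 13; 58 is composite.
m = 67: digit sum 13; 67 is prime, not composite.
Hence m = 67 is a counterexample.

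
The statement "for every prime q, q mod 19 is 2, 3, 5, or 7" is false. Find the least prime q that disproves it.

q = 11

For q = 2, 3, 5, 7 the conclusion holds.
q = 11: 11 mod 19 = 11 — not in {2, 3, 5, 7}.
So q = 11 is the smallest counterexample.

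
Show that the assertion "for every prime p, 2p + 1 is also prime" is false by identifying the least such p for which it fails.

p = 7

For p = 2, 3, 5 the conclusion holds.
p = 7: 2p + 1 = 15 = 3 × 5, not prime.
Thus p = 7 disproves the claim, and no smaller p works.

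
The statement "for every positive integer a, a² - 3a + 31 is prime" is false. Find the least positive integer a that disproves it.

For a = 1, 2, 3 the conclusion holds.
a = 4: a² - 3a + 31 = 35 = 5 × 7, composite.

a = 4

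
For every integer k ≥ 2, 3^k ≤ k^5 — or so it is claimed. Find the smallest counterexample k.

We need the least integer k ≥ 2 for which 3^k > k^5.
For k = 2, 3, 4, 5, 6, 7, 8, 9, 10 the conclusion holds.
k = 11: 3^k = 177147 and k^5 = 161051, so 177147 > 161051.
Hence k = 11 is a counterexample.

k = 11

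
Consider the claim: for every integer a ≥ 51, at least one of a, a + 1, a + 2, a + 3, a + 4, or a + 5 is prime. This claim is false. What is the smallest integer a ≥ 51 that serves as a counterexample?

a = 90

For a = 51, 52, 53, 54, …, 87, 88, 89 the conclusion holds.
a = 90: 90 = 2 × 45; 91 = 7 × 13; 92 = 2 × 46; 93 = 3 × 31; 94 = 2 × 47; 95 = 5 × 19 — all composite.
Thus a = 90 disproves the claim, and no smaller a works.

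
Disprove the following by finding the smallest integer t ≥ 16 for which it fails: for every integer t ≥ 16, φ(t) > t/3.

t = 18

We need the least integer t ≥ 16 for which the claim fails.
For t = 16, 17 the conclusion holds.
t = 18: φ(18) = 6 and 18/3 = 6, so φ(18) ≤ 18/3.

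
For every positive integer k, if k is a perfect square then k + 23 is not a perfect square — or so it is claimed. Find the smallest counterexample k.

A counterexample is any positive integer k such that k is a perfect square but k + 23 is a perfect square; we check each in order.
For k = 1, 4, 9, 16, 25, 36, 49, 64, 81, 100 the conclusion holds.
k = 121: 121 = 11² and 121 + 23 = 144 = 12².
So k = 121 is the smallest counterexample.

k = 121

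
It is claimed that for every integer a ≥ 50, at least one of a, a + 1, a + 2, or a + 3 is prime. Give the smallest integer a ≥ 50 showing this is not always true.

a = 54

We need the least integer a ≥ 50 for which a, a + 1, a + 2, a + 3 are all composite.
For a = 50, 51, 52, 53 the conclusion holds.
a = 54: 54 = 2 × 27; 55 = 5 × 11; 56 = 2 × 28; 57 = 3 × 19 — all composite.
So a = 54 is the smallest counterexample.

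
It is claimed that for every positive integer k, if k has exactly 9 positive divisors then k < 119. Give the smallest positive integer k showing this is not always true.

Check each positive integer k in order until k has exactly 9 positive divisors but the claim fails.
For k = 36, 100 the conclusion holds.
k = 196: τ(196) = 9; 196 ≥ 119.
Hence k = 196 is a counterexample.

k = 196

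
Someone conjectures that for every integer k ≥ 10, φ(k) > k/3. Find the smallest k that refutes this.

k = 12

k = 10: φ(10) = 4 and 10/3 = 10/3, so φ(10) > 10/3.
k = 11: φ(11) = 10 and 11/3 = 11/3, so φ(11) > 11/3.
k = 12: φ(12) = 4 and 12/3 = 4, so φ(12) ≤ 12/3.
Hence k = 12 is a counterexample.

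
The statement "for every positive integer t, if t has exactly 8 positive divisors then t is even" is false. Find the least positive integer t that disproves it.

t = 105

We need the least positive integer t for which t has exactly 8 positive divisors but t is odd.
For t = 24, 30, 40, 42, …, 88, 102, 104 the conclusion holds.
t = 105: divisors of 105: 1, 3, 5, 7, 15, 21, 35, 105; 105 is odd.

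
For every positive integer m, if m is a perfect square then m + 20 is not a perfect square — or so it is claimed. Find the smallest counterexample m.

m = 16

For m = 1, 4, 9 the conclusion holds.
m = 16: 16 = 4² and 16 + 20 = 36 = 6².
Thus m = 16 disproves the claim, and no smaller m works.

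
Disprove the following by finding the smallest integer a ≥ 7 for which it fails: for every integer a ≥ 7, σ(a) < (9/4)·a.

a = 12

For a = 7, 8, 9, 10, 11 the conclusion holds.
a = 12: σ(12) = 28; 28 ≥ 27.
Hence a = 12 is a counterexample.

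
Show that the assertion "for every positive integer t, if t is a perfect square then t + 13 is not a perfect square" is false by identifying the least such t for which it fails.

Check each positive integer t in order until t is a perfect square but t + 13 is a perfect square.
For t = 1, 4, 9, 16, 25 the conclusion holds.
t = 36: 36 = 6² and 36 + 13 = 49 = 7².
So t = 36 is the smallest counterexample.

t = 36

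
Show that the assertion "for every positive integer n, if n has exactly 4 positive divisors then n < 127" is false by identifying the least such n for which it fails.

We need the least positive integer n for which n has exactly 4 positive divisors but the claim fails.
For n = 6, 8, 10, 14, …, 122, 123, 125 the conclusion holds.
n = 129: τ(129) = 4; 129 ≥ 127.
Hence n = 129 is a counterexample.

n = 129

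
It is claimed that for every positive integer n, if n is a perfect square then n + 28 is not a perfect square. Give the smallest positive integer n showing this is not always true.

A counterexample is any positive integer n such that n is a perfect square but n + 28 is a perfect square; we check each in order.
The first 5 eligible values, up to n = 25, all satisfy the conclusion.
n = 36: 36 = 6² and 36 + 28 = 64 = 8².
Hence n = 36 is a counterexample.

n = 36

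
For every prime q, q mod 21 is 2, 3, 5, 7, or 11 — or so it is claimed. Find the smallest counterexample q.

q = 13

For q = 2, 3, 5, 7, 11 the conclusion holds.
q = 13: 13 mod 21 = 13 — not in {2, 3, 5, 7, 11}.
Thus q = 13 disproves the claim, and no smaller q works.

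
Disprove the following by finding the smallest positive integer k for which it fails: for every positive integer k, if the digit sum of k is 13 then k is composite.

k = 49: digit sum 13; 49 is composite.
k = 58: digit sum 13; 58 is composite.
k = 67: digit sum 13; 67 is prime, not composite.
Thus k = 67 disproves the claim, and no smaller k works.

k = 67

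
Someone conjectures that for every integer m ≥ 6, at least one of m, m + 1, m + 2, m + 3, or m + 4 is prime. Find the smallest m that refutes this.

m = 24

A counterexample is any integer m ≥ 6 such that m, m + 1, m + 2, m + 3, m + 4 are all composite; we check each in order.
The first 18 eligible values, up to m = 23, all satisfy the conclusion.
m = 24: 24 = 2 × 12; 25 = 5 × 5; 26 = 2 × 13; 27 = 3 × 9; 28 = 2 × 14 — all composite.
Hence m = 24 is a counterexample.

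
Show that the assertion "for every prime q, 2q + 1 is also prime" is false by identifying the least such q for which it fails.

A counterexample is any prime q such that 2q + 1 is not prime; we check each in order.
q = 2: 2q + 1 = 5, prime.
q = 3: 2q + 1 = 7, prime.
q = 5: 2q + 1 = 11, prime.
q = 7: 2q + 1 = 15 = 3 × 5, not prime.
So q = 7 is the smallest counterexample.

q = 7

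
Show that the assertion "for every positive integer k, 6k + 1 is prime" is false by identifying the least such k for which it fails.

k = 4

For k = 1, 2, 3 the conclusion holds.
k = 4: 6k + 1 = 25 = 5 × 5, composite.
So k = 4 is the smallest counterexample.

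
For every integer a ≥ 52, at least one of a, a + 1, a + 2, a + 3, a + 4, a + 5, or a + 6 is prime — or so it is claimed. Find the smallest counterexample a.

For a = 52, 53, 54, 55, …, 87, 88, 89 the conclusion holds.
a = 90: 90 = 2 × 45; 91 = 7 × 13; 92 = 2 × 46; 93 = 3 × 31; 94 = 2 × 47; 95 = 5 × 19; 96 = 2 × 48 — all composite.
So a = 90 is the smallest counterexample.

a = 90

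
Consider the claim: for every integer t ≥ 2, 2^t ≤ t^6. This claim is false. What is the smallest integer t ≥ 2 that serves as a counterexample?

For t = 2, 3, 4, 5, …, 27, 28, 29 the conclusion holds.
t = 30: 2^t = 1073741824 and t^6 = 729000000, so 1073741824 > 729000000.
Thus t = 30 disproves the claim, and no smaller t works.

t = 30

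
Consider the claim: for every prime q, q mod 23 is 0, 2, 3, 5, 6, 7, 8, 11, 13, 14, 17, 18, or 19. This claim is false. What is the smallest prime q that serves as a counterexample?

For q = 2, 3, 5, 7, …, 31, 37, 41 the conclusion holds.
q = 43: 43 mod 23 = 20 — not in {0, 2, 3, 5, 6, 7, 8, 11, 13, 14, 17, 18, 19}.
Hence q = 43 is a counterexample.

q = 43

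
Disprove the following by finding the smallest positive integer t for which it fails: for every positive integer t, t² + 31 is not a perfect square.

For t = 1, 2, 3, 4, …, 12, 13, 14 the conclusion holds.
t = 15: 15² + 31 = 256 = 16², a perfect square.
So t = 15 is the smallest counterexample.

t = 15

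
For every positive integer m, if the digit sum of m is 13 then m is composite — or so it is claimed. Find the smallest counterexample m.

We need the least positive integer m for which the digit sum of m is 13 but m is prime.
m = 49: digit sum 13; 49 is composite.
m = 58: digit sum 13; 58 is composite.
m = 67: digit sum 13; 67 is prime, not composite.

m = 67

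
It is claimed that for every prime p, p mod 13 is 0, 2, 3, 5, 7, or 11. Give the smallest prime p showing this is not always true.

p = 2: 2 mod 13 = 2.
p = 3: 3 mod 13 = 3.
p = 5: 5 mod 13 = 5.
p = 7: 7 mod 13 = 7.
p = 11: 11 mod 13 = 11.
p = 13: 13 mod 13 = 0.
p = 17: 17 mod 13 = 4 — not in {0, 2, 3, 5, 7, 11}.

p = 17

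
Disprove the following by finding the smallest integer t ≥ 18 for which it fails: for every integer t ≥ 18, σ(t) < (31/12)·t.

t = 48

The first 30 eligible values, up to t = 47, all satisfy the conclusion.
t = 48: σ(48) = 124; 124 ≥ 124.
Thus t = 48 disproves the claim, and no smaller t works.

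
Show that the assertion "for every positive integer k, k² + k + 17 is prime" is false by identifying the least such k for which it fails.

k = 16

We need the least positive integer k for which k² + k + 17 is not prime.
For k = 1, 2, 3, 4, …, 13, 14, 15 the conclusion holds.
k = 16: k² + k + 17 = 289 = 17 × 17, composite.
Hence k = 16 is a counterexample.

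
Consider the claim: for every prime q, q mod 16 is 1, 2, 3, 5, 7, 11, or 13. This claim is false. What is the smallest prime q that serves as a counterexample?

Check each prime q in order until the claim fails.
For q = 2, 3, 5, 7, 11, 13, 17, 19, 23, 29 the conclusion holds.
q = 31: 31 mod 16 = 15 — not in {1, 2, 3, 5, 7, 11, 13}.

q = 31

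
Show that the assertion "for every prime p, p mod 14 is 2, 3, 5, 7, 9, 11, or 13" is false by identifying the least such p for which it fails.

We need the least prime p for which the claim fails.
The first 9 eligible values, up to p = 23, all satisfy the conclusion.
p = 29: 29 mod 14 = 1 — not in {2, 3, 5, 7, 9, 11, 13}.
Hence p = 29 is a counterexample.

p = 29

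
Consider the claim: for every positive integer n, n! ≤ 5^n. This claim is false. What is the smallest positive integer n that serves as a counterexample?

Check each positive integer n in order until n! > 5^n.
For n = 1, 2, 3, 4, …, 9, 10, 11 the conclusion holds.
n = 12: n! = 479001600 and 5^n = 244140625, so 479001600 > 244140625.

n = 12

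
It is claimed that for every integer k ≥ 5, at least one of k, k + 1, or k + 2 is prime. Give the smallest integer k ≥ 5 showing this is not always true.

We need the least integer k ≥ 5 for which k, k + 1, k + 2 are all composite.
For k = 5, 6, 7 the conclusion holds.
k = 8: 8 = 2 × 4; 9 = 3 × 3; 10 = 2 × 5 — all composite.

k = 8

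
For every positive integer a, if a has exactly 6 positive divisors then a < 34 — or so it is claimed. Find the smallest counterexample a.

a = 44

A counterexample is any positive integer a such that a has exactly 6 positive divisors but the claim fails; we check each in order.
For a = 12, 18, 20, 28, 32 the conclusion holds.
a = 44: τ(44) = 6; 44 ≥ 34.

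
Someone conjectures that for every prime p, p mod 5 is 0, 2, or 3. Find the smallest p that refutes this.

p = 11

Check each prime p in order until the claim fails.
For p = 2, 3, 5, 7 the conclusion holds.
p = 11: 11 mod 5 = 1 — not in {0, 2, 3}.
Hence p = 11 is a counterexample.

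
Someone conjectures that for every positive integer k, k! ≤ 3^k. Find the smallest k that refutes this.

k = 7

The first 6 eligible values, up to k = 6, all satisfy the conclusion.
k = 7: k! = 5040 and 3^k = 2187, so 5040 > 2187.
So k = 7 is the smallest counterexample.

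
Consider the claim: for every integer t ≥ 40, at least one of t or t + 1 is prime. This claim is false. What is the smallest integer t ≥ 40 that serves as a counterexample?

t = 44

For t = 40, 41, 42, 43 the conclusion holds.
t = 44: 44 = 2 × 22; 45 = 3 × 15 — both composite.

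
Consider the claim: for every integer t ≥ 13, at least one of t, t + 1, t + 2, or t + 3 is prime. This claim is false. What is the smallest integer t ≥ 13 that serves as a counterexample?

Check each integer t ≥ 13 in order until t, t + 1, t + 2, t + 3 are all composite.
For t = 13, 14, 15, 16, …, 21, 22, 23 the conclusion holds.
t = 24: 24 = 2 × 12; 25 = 5 × 5; 26 = 2 × 13; 27 = 3 × 9 — all composite.
Hence t = 24 is a counterexample.

t = 24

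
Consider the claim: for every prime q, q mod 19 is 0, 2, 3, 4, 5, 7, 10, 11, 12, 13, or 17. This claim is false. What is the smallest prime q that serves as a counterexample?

Check each prime q in order until the claim fails.
For q = 2, 3, 5, 7, …, 23, 29, 31 the conclusion holds.
q = 37: 37 mod 19 = 18 — not in {0, 2, 3, 4, 5, 7, 10, 11, 12, 13, 17}.
Hence q = 37 is a counterexample.

q = 37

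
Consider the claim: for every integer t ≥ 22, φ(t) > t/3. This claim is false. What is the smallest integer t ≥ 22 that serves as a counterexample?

We need the least integer t ≥ 22 for which the claim fails.
For t = 22, 23 the conclusion holds.
t = 24: φ(24) = 8 and 24/3 = 8, so φ(24) ≤ 24/3.
Hence t = 24 is a counterexample.

t = 24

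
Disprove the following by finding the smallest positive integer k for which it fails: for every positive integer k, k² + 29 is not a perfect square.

For k = 1, 2, 3, 4, …, 11, 12, 13 the conclusion holds.
k = 14: 14² + 29 = 225 = 15², a perfect square.

k = 14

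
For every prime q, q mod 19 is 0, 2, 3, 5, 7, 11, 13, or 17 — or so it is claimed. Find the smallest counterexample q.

q = 23

A counterexample is any prime q such that the claim fails; we check each in order.
q = 2: 2 mod 19 = 2.
q = 3: 3 mod 19 = 3.
q = 5: 5 mod 19 = 5.
q = 7: 7 mod 19 = 7.
q = 11: 11 mod 19 = 11.
q = 13: 13 mod 19 = 13.
q = 17: 17 mod 19 = 17.
q = 19: 19 mod 19 = 0.
q = 23: 23 mod 19 = 4 — not in {0, 2, 3, 5, 7, 11, 13, 17}.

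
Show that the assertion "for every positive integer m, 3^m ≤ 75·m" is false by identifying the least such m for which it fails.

m = 6

Check each positive integer m in order until 3^m > 75·m.
m = 1: 3^m = 3 and 75·m = 75, so 3 ≤ 75.
m = 2: 3^m = 9 and 75·m = 150, so 9 ≤ 150.
m = 3: 3^m = 27 and 75·m = 225, so 27 ≤ 225.
m = 4: 3^m = 81 and 75·m = 300, so 81 ≤ 300.
m = 5: 3^m = 243 and 75·m = 375, so 243 ≤ 375.
m = 6: 3^m = 729 and 75·m = 450, so 729 > 450.
Thus m = 6 disproves the claim, and no smaller m works.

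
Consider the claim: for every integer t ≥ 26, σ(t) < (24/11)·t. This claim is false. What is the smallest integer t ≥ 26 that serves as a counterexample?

For t = 26, 27, 28, 29 the conclusion holds.
t = 30: σ(30) = 72; 72 ≥ 720/11.
So t = 30 is the smallest counterexample.

t = 30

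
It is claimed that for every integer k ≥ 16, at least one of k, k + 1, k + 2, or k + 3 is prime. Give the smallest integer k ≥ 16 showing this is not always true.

k = 24

We need the least integer k ≥ 16 for which k, k + 1, k + 2, k + 3 are all composite.
The first 8 eligible values, up to k = 23, all satisfy the conclusion.
k = 24: 24 = 2 × 12; 25 = 5 × 5; 26 = 2 × 13; 27 = 3 × 9 — all composite.
Thus k = 24 disproves the claim, and no smaller k works.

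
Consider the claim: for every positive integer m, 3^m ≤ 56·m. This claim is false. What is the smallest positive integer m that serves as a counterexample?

We need the least positive integer m for which 3^m > 56·m.
The first 5 eligible values, up to m = 5, all satisfy the conclusion.
m = 6: 3^m = 729 and 56·m = 336, so 729 > 336.
Hence m = 6 is a counterexample.

m = 6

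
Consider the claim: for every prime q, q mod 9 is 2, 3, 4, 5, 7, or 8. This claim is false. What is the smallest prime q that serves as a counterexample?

A counterexample is any prime q such that the claim fails; we check each in order.
The first 7 eligible values, up to q = 17, all satisfy the conclusion.
q = 19: 19 mod 9 = 1 — not in {2, 3, 4, 5, 7, 8}.
Thus q = 19 disproves the claim, and no smaller q works.

q = 19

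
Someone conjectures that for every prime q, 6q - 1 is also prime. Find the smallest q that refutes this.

q = 2: 6q - 1 = 11, prime.
q = 3: 6q - 1 = 17, prime.
q = 5: 6q - 1 = 29, prime.
q = 7: 6q - 1 = 41, prime.
q = 11: 6q - 1 = 65 = 5 × 13, not prime.
Thus q = 11 disproves the claim, and no smaller q works.

q = 11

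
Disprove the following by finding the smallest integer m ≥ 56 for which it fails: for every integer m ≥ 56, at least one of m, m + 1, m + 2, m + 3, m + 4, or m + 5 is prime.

Check each integer m ≥ 56 in order until m, m + 1, m + 2, m + 3, m + 4, m + 5 are all composite.
The first 34 eligible values, up to m = 89, all satisfy the conclusion.
m = 90: 90 = 2 × 45; 91 = 7 × 13; 92 = 2 × 46; 93 = 3 × 31; 94 = 2 × 47; 95 = 5 × 19 — all composite.

m = 90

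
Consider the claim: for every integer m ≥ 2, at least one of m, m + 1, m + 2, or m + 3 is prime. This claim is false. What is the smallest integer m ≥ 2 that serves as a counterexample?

The first 22 eligible values, up to m = 23, all satisfy the conclusion.
m = 24: 24 = 2 × 12; 25 = 5 × 5; 26 = 2 × 13; 27 = 3 × 9 — all composite.
Hence m = 24 is a counterexample.

m = 24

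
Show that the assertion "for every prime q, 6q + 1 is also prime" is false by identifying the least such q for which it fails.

q = 19

A counterexample is any prime q such that 6q + 1 is not prime; we check each in order.
q = 2: 6q + 1 = 13, prime.
q = 3: 6q + 1 = 19, prime.
q = 5: 6q + 1 = 31, prime.
q = 7: 6q + 1 = 43, prime.
q = 11: 6q + 1 = 67, prime.
q = 13: 6q + 1 = 79, prime.
q = 17: 6q + 1 = 103, prime.
q = 19: 6q + 1 = 115 = 5 × 23, not prime.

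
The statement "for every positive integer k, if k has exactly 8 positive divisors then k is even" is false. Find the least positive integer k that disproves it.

We need the least positive integer k for which k has exactly 8 positive divisors but k is odd.
The first 12 eligible values, up to k = 104, all satisfy the conclusion.
k = 105: divisors of 105: 1, 3, 5, 7, 15, 21, 35, 105; 105 is odd.
Hence k = 105 is a counterexample.

k = 105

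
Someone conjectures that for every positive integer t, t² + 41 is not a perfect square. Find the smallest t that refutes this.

t = 20

Check each positive integer t in order until t² + 41 is a perfect square.
For t = 1, 2, 3, 4, …, 17, 18, 19 the conclusion holds.
t = 20: 20² + 41 = 441 = 21², a perfect square.
Hence t = 20 is a counterexample.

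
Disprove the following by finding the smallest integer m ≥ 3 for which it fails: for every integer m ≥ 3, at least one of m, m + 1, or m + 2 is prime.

A counterexample is any integer m ≥ 3 such that m, m + 1, m + 2 are all composite; we check each in order.
For m = 3, 4, 5, 6, 7 the conclusion holds.
m = 8: 8 = 2 × 4; 9 = 3 × 3; 10 = 2 × 5 — all composite.

m = 8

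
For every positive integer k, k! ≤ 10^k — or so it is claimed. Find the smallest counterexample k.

A counterexample is any positive integer k such that k! > 10^k; we check each in order.
For k = 1, 2, 3, 4, …, 22, 23, 24 the conclusion holds.
k = 25: k! = 15511210043330985984000000 and 10^k = 10000000000000000000000000, so 15511210043330985984000000 > 10000000000000000000000000.

k = 25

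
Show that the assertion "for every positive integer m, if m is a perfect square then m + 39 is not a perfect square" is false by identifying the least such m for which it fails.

Check each positive integer m in order until m is a perfect square but m + 39 is a perfect square.
For m = 1, 4, 9, 16 the conclusion holds.
m = 25: 25 = 5² and 25 + 39 = 64 = 8².
So m = 25 is the smallest counterexample.

m = 25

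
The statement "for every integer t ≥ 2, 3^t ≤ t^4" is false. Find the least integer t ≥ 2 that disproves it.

t = 8

Check each integer t ≥ 2 in order until 3^t > t^4.
The first 6 eligible values, up to t = 7, all satisfy the conclusion.
t = 8: 3^t = 6561 and t^4 = 4096, so 6561 > 4096.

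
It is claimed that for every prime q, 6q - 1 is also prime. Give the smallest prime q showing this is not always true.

Check each prime q in order until 6q - 1 is not prime.
The first 4 eligible values, up to q = 7, all satisfy the conclusion.
q = 11: 6q - 1 = 65 = 5 × 13, not prime.

q = 11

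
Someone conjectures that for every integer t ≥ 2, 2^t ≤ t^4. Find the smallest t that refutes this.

Check each integer t ≥ 2 in order until 2^t > t^4.
For t = 2, 3, 4, 5, …, 14, 15, 16 the conclusion holds.
t = 17: 2^t = 131072 and t^4 = 83521, so 131072 > 83521.

t = 17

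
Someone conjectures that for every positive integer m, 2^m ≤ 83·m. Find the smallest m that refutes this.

m = 10

The first 9 eligible values, up to m = 9, all satisfy the conclusion.
m = 10: 2^m = 1024 and 83·m = 830, so 1024 > 830.
Hence m = 10 is a counterexample.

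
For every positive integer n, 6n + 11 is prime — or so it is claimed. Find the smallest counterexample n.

We need the least positive integer n for which 6n + 11 is not prime.
For n = 1, 2, 3 the conclusion holds.
n = 4: 6n + 11 = 35 = 5 × 7, composite.
So n = 4 is the smallest counterexample.

n = 4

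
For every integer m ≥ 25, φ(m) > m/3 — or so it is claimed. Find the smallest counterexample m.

m = 30

We need the least integer m ≥ 25 for which the claim fails.
The first 5 eligible values, up to m = 29, all satisfy the conclusion.
m = 30: φ(30) = 8 and 30/3 = 10, so φ(30) ≤ 30/3.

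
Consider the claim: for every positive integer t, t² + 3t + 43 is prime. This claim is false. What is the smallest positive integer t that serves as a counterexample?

t = 39

We need the least positive integer t for which t² + 3t + 43 is not prime.
The first 38 eligible values, up to t = 38, all satisfy the conclusion.
t = 39: t² + 3t + 43 = 1681 = 41 × 41, composite.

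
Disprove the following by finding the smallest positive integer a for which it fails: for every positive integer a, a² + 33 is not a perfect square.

a = 4

We need the least positive integer a for which a² + 33 is a perfect square.
For a = 1, 2, 3 the conclusion holds.
a = 4: 4² + 33 = 49 = 7², a perfect square.
Thus a = 4 disproves the claim, and no smaller a works.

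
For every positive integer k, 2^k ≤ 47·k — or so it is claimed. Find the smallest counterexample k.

For k = 1, 2, 3, 4, 5, 6, 7, 8 the conclusion holds.
k = 9: 2^k = 512 and 47·k = 423, so 512 > 423.

k = 9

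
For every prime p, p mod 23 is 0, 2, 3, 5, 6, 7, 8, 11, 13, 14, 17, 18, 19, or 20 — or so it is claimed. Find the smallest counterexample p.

A counterexample is any prime p such that the claim fails; we check each in order.
The first 14 eligible values, up to p = 43, all satisfy the conclusion.
p = 47: 47 mod 23 = 1 — not in {0, 2, 3, 5, 6, 7, 8, 11, 13, 14, 17, 18, 19, 20}.
So p = 47 is the smallest counterexample.

p = 47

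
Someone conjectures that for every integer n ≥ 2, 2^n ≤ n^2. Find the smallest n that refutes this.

n = 5

We need the least integer n ≥ 2 for which 2^n > n^2.
For n = 2, 3, 4 the conclusion holds.
n = 5: 2^n = 32 and n^2 = 25, so 32 > 25.
Thus n = 5 disproves the claim, and no smaller n works.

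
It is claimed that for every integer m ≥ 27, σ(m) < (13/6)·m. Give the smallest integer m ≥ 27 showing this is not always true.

For m = 27, 28, 29 the conclusion holds.
m = 30: σ(30) = 72; 72 ≥ 65.
Hence m = 30 is a counterexample.

m = 30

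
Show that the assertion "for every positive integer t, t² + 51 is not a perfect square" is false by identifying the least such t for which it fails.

t = 7

We need the least positive integer t for which t² + 51 is a perfect square.
The first 6 eligible values, up to t = 6, all satisfy the conclusion.
t = 7: 7² + 51 = 100 = 10², a perfect square.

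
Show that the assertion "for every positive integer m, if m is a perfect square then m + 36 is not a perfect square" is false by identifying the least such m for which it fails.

m = 64

We need the least positive integer m for which m is a perfect square but m + 36 is a perfect square.
For m = 1, 4, 9, 16, 25, 36, 49 the conclusion holds.
m = 64: 64 = 8² and 64 + 36 = 100 = 10².
Hence m = 64 is a counterexample.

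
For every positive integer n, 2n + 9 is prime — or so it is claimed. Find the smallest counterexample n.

For n = 1, 2 the conclusion holds.
n = 3: 2n + 9 = 15 = 3 × 5, composite.

n = 3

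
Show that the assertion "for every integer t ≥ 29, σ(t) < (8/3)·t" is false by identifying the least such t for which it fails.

t = 60

We need the least integer t ≥ 29 for which the claim fails.
The first 31 eligible values, up to t = 59, all satisfy the conclusion.
t = 60: σ(60) = 168; 168 ≥ 160.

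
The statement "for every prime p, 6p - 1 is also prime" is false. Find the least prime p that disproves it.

A counterexample is any prime p such that 6p - 1 is not prime; we check each in order.
The first 4 eligible values, up to p = 7, all satisfy the conclusion.
p = 11: 6p - 1 = 65 = 5 × 13, not prime.
Thus p = 11 disproves the claim, and no smaller p works.

p = 11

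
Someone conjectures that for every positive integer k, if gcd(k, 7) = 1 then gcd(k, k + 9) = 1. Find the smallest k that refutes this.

k = 3

A counterexample is any positive integer k such that gcd(k, 7) = 1 but gcd(k, k + 9) > 1; we check each in order.
k = 1: gcd(1, 10) = 1.
k = 2: gcd(2, 11) = 1.
k = 3: gcd(3, 12) = 3.
So k = 3 is the smallest counterexample.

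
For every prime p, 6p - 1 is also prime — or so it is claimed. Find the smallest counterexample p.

p = 11

Check each prime p in order until 6p - 1 is not prime.
p = 2: 6p - 1 = 11, prime.
p = 3: 6p - 1 = 17, prime.
p = 5: 6p - 1 = 29, prime.
p = 7: 6p - 1 = 41, prime.
p = 11: 6p - 1 = 65 = 5 × 13, not prime.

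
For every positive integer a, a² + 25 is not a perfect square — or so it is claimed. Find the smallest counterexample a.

The first 11 eligible values, up to a = 11, all satisfy the conclusion.
a = 12: 12² + 25 = 169 = 13², a perfect square.
Thus a = 12 disproves the claim, and no smaller a works.

a = 12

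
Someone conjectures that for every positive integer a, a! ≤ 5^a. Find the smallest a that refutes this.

Check each positive integer a in order until a! > 5^a.
The first 11 eligible values, up to a = 11, all satisfy the conclusion.
a = 12: a! = 479001600 and 5^a = 244140625, so 479001600 > 244140625.
So a = 12 is the smallest counterexample.

a = 12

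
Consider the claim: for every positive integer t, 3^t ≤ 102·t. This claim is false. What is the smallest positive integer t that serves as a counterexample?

Check each positive integer t in order until 3^t > 102·t.
For t = 1, 2, 3, 4, 5 the conclusion holds.
t = 6: 3^t = 729 and 102·t = 612, so 729 > 612.

t = 6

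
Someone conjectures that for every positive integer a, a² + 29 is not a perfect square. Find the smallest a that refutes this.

We need the least positive integer a for which a² + 29 is a perfect square.
The first 13 eligible values, up to a = 13, all satisfy the conclusion.
a = 14: 14² + 29 = 225 = 15², a perfect square.

a = 14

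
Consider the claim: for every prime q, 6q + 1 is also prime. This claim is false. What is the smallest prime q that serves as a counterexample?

A counterexample is any prime q such that 6q + 1 is not prime; we check each in order.
For q = 2, 3, 5, 7, 11, 13, 17 the conclusion holds.
q = 19: 6q + 1 = 115 = 5 × 23, not prime.

q = 19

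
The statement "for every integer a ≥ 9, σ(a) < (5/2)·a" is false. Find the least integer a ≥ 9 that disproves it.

a = 24

Check each integer a ≥ 9 in order until the claim fails.
For a = 9, 10, 11, 12, …, 21, 22, 23 the conclusion holds.
a = 24: σ(24) = 60; 60 ≥ 60.
So a = 24 is the smallest counterexample.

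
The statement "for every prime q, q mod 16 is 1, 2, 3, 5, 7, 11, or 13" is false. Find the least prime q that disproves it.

A counterexample is any prime q such that the claim fails; we check each in order.
For q = 2, 3, 5, 7, 11, 13, 17, 19, 23, 29 the conclusion holds.
q = 31: 31 mod 16 = 15 — not in {1, 2, 3, 5, 7, 11, 13}.

q = 31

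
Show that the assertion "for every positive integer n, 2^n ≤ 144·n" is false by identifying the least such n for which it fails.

Check each positive integer n in order until 2^n > 144·n.
For n = 1, 2, 3, 4, 5, 6, 7, 8, 9, 10 the conclusion holds.
n = 11: 2^n = 2048 and 144·n = 1584, so 2048 > 1584.

n = 11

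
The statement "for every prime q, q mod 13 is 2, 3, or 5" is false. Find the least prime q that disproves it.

We need the least prime q for which the claim fails.
For q = 2, 3, 5 the conclusion holds.
q = 7: 7 mod 13 = 7 — not in {2, 3, 5}.
Hence q = 7 is a counterexample.

q = 7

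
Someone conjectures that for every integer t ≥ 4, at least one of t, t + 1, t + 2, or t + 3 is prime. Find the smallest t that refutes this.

The first 20 eligible values, up to t = 23, all satisfy the conclusion.
t = 24: 24 = 2 × 12; 25 = 5 × 5; 26 = 2 × 13; 27 = 3 × 9 — all composite.
Hence t = 24 is a counterexample.

t = 24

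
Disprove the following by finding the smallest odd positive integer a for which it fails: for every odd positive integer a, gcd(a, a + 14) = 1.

A counterexample is any odd positive integer a such that gcd(a, a + 14) > 1; we check each in order.
For a = 1, 3, 5 the conclusion holds.
a = 7: gcd(7, 21) = 7.

a = 7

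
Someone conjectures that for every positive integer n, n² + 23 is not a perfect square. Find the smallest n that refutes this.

Check each positive integer n in order until n² + 23 is a perfect square.
The first 10 eligible values, up to n = 10, all satisfy the conclusion.
n = 11: 11² + 23 = 144 = 12², a perfect square.
Thus n = 11 disproves the claim, and no smaller n works.

n = 11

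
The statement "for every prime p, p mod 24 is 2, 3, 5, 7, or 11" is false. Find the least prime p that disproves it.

p = 13

We need the least prime p for which the claim fails.
For p = 2, 3, 5, 7, 11 the conclusion holds.
p = 13: 13 mod 24 = 13 — not in {2, 3, 5, 7, 11}.
So p = 13 is the smallest counterexample.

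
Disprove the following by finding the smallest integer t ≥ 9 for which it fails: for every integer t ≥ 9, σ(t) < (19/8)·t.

t = 24

Check each integer t ≥ 9 in order until the claim fails.
For t = 9, 10, 11, 12, …, 21, 22, 23 the conclusion holds.
t = 24: σ(24) = 60; 60 ≥ 57.
Hence t = 24 is a counterexample.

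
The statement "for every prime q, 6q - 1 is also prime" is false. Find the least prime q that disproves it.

A counterexample is any prime q such that 6q - 1 is not prime; we check each in order.
The first 4 eligible values, up to q = 7, all satisfy the conclusion.
q = 11: 6q - 1 = 65 = 5 × 13, not prime.

q = 11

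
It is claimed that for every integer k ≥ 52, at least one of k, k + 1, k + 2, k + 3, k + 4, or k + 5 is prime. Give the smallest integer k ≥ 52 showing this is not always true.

For k = 52, 53, 54, 55, …, 87, 88, 89 the conclusion holds.
k = 90: 90 = 2 × 45; 91 = 7 × 13; 92 = 2 × 46; 93 = 3 × 31; 94 = 2 × 47; 95 = 5 × 19 — all composite.
So k = 90 is the smallest counterexample.

k = 90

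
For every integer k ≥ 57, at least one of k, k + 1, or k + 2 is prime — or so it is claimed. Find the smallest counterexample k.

k = 62

k = 57: 59 is prime.
k = 58: 59 is prime.
k = 59: 59 is prime.
k = 60: 61 is prime.
k = 61: 61 is prime.
k = 62: 62 = 2 × 31; 63 = 3 × 21; 64 = 2 × 32 — all composite.
So k = 62 is the smallest counterexample.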